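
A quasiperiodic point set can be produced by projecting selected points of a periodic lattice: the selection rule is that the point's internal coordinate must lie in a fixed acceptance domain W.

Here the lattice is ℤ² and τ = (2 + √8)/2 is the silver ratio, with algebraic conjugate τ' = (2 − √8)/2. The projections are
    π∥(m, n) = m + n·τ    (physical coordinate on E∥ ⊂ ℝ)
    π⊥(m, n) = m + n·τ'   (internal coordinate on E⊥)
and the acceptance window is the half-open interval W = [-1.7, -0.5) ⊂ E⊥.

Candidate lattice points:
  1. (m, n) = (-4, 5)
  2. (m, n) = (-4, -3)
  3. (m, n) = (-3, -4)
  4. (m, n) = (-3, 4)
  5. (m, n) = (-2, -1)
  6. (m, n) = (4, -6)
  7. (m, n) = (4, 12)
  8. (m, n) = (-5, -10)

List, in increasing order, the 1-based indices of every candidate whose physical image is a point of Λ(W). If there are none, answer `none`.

3, 5, 7, 8

Compute τ' = (2−√8)/2 = -0.4142, so π⊥(m,n) = m -0.4142·n.
candidate 1: (m,n)=(-4,5) → π∥ = -4+5·τ ≈ 8.0711, π⊥ = -4+5·τ' ≈ -6.0711 ∉ [-1.7, -0.5) ⇒ out
candidate 2: (m,n)=(-4,-3) → π∥ = -4-3·τ ≈ -11.2426, π⊥ = -4-3·τ' ≈ -2.7574 ∉ [-1.7, -0.5) ⇒ out
candidate 3: (m,n)=(-3,-4) → π∥ = -3-4·τ ≈ -12.6569, π⊥ = -3-4·τ' ≈ -1.3431 ∈ [-1.7, -0.5) ⇒ IN Λ
candidate 4: (m,n)=(-3,4) → π∥ = -3+4·τ ≈ 6.6569, π⊥ = -3+4·τ' ≈ -4.6569 ∉ [-1.7, -0.5) ⇒ out
candidate 5: (m,n)=(-2,-1) → π∥ = -2-1·τ ≈ -4.4142, π⊥ = -2-1·τ' ≈ -1.5858 ∈ [-1.7, -0.5) ⇒ IN Λ
candidate 6: (m,n)=(4,-6) → π∥ = 4-6·τ ≈ -10.4853, π⊥ = 4-6·τ' ≈ 6.4853 ∉ [-1.7, -0.5) ⇒ out
candidate 7: (m,n)=(4,12) → π∥ = 4+12·τ ≈ 32.9706, π⊥ = 4+12·τ' ≈ -0.9706 ∈ [-1.7, -0.5) ⇒ IN Λ
candidate 8: (m,n)=(-5,-10) → π∥ = -5-10·τ ≈ -29.1421, π⊥ = -5-10·τ' ≈ -0.8579 ∈ [-1.7, -0.5) ⇒ IN Λ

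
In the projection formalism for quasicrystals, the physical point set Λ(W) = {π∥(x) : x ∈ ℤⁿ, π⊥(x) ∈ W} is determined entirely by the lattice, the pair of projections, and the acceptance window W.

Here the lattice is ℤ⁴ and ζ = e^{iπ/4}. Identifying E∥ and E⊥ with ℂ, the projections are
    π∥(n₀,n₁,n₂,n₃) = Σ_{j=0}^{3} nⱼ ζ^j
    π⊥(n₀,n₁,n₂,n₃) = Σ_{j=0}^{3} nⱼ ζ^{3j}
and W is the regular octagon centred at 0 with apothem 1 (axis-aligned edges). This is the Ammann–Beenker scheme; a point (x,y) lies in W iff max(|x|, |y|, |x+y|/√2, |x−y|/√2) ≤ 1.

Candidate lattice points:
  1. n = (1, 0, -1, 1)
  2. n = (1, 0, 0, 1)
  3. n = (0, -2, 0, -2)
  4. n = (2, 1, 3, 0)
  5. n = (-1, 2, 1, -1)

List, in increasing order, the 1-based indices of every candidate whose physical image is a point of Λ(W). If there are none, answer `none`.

π⊥(n) = n₀ + n₁ζ³ + n₂ζ⁶ + n₃ζ⁹ where ζ = e^{iπ/4}.
#1 (1, 0, -1, 1): internal (1.707107, 1.707107); octagon support 2.414214 vs apothem 1 → ∉ W
#2 (1, 0, 0, 1): internal (1.707107, 0.707107); octagon support 1.707107 vs apothem 1 → ∉ W
#3 (0, -2, 0, -2): internal (0.000000, -2.828427); octagon support 2.828427 vs apothem 1 → ∉ W
#4 (2, 1, 3, 0): internal (1.292893, -2.292893); octagon support 2.535534 vs apothem 1 → ∉ W
#5 (-1, 2, 1, -1): internal (-3.121320, -0.292893); octagon support 3.121320 vs apothem 1 → ∉ W

none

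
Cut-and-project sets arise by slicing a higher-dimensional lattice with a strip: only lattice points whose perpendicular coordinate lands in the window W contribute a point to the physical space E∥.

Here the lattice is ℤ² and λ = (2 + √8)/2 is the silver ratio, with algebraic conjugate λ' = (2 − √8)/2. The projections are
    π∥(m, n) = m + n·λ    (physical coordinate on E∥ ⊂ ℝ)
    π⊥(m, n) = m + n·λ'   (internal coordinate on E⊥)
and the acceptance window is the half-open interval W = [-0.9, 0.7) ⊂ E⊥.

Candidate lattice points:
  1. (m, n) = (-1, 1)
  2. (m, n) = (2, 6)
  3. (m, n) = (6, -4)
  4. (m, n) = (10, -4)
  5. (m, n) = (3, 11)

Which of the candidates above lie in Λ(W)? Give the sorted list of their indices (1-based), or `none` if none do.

Numerically λ ≈ 2.4142 and λ' = −1/λ ≈ -0.4142.
[1] lift (-1,1): star map gives -1.4142; window check -0.9 ≤ -1.4142 < 0.7 is false → out
[2] lift (2,6): star map gives -0.4853; window check -0.9 ≤ -0.4853 < 0.7 is true → IN Λ
[3] lift (6,-4): star map gives 7.6569; window check -0.9 ≤ 7.6569 < 0.7 is false → out
[4] lift (10,-4): star map gives 11.6569; window check -0.9 ≤ 11.6569 < 0.7 is false → out
[5] lift (3,11): star map gives -1.5563; window check -0.9 ≤ -1.5563 < 0.7 is false → out

2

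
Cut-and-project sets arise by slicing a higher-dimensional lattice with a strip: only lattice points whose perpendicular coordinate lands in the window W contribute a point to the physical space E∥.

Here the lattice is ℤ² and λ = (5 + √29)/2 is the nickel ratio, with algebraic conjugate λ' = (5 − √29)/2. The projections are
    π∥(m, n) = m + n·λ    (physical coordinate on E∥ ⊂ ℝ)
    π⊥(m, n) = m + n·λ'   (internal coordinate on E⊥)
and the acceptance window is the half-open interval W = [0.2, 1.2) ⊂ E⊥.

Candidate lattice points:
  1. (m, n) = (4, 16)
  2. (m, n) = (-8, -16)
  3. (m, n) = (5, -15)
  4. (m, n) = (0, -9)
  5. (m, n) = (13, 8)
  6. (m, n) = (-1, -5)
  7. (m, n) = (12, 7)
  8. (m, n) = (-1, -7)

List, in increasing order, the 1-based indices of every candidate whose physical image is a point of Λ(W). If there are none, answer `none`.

1, 8

Numerically λ ≈ 5.192582 and λ' = −1/λ ≈ -0.192582.
[1] lift (4,16): star map gives 0.918682; window check 0.2 ≤ 0.918682 < 1.2 is true → IN Λ
[2] lift (-8,-16): star map gives -4.918682; window check 0.2 ≤ -4.918682 < 1.2 is false → out
[3] lift (5,-15): star map gives 7.888736; window check 0.2 ≤ 7.888736 < 1.2 is false → out
[4] lift (0,-9): star map gives 1.733242; window check 0.2 ≤ 1.733242 < 1.2 is false → out
[5] lift (13,8): star map gives 11.459341; window check 0.2 ≤ 11.459341 < 1.2 is false → out
[6] lift (-1,-5): star map gives -0.037088; window check 0.2 ≤ -0.037088 < 1.2 is false → out
[7] lift (12,7): star map gives 10.651923; window check 0.2 ≤ 10.651923 < 1.2 is false → out
[8] lift (-1,-7): star map gives 0.348077; window check 0.2 ≤ 0.348077 < 1.2 is true → IN Λ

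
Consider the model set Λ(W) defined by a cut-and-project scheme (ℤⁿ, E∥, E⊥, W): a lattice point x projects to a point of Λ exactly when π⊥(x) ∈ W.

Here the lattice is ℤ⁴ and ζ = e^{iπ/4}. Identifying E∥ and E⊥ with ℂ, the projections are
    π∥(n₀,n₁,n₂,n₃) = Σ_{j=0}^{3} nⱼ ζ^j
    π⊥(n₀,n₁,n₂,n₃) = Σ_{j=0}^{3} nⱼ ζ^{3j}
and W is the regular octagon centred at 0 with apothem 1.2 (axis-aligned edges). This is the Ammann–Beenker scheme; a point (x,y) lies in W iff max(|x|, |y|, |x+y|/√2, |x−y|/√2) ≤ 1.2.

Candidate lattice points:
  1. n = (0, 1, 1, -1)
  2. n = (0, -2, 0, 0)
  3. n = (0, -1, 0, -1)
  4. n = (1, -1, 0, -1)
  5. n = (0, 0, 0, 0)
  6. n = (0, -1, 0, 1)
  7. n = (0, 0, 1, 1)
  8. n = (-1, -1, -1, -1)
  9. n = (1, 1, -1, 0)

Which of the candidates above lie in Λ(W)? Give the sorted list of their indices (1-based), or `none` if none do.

π⊥(n) = n₀ + n₁ζ³ + n₂ζ⁶ + n₃ζ⁹ where ζ = e^{iπ/4}.
candidate 1: n = (0, 1, 1, -1) → π⊥ ≈ (-1.414214, -1.000000); max(|x|,|y|,|x±y|/√2) = 1.707107 > 1.2 ⇒ ∉ W
candidate 2: n = (0, -2, 0, 0) → π⊥ ≈ (+1.414214, -1.414214); max(|x|,|y|,|x±y|/√2) = 2.000000 > 1.2 ⇒ ∉ W
candidate 3: n = (0, -1, 0, -1) → π⊥ ≈ (+0.000000, -1.414214); max(|x|,|y|,|x±y|/√2) = 1.414214 > 1.2 ⇒ ∉ W
candidate 4: n = (1, -1, 0, -1) → π⊥ ≈ (+1.000000, -1.414214); max(|x|,|y|,|x±y|/√2) = 1.707107 > 1.2 ⇒ ∉ W
candidate 5: n = (0, 0, 0, 0) → π⊥ ≈ (+0.000000, +0.000000); max(|x|,|y|,|x±y|/√2) = 0.000000 ≤ 1.2 ⇒ ∈ W
candidate 6: n = (0, -1, 0, 1) → π⊥ ≈ (+1.414214, +0.000000); max(|x|,|y|,|x±y|/√2) = 1.414214 > 1.2 ⇒ ∉ W
candidate 7: n = (0, 0, 1, 1) → π⊥ ≈ (+0.707107, -0.292893); max(|x|,|y|,|x±y|/√2) = 0.707107 ≤ 1.2 ⇒ ∈ W
candidate 8: n = (-1, -1, -1, -1) → π⊥ ≈ (-1.000000, -0.414214); max(|x|,|y|,|x±y|/√2) = 1.000000 ≤ 1.2 ⇒ ∈ W
candidate 9: n = (1, 1, -1, 0) → π⊥ ≈ (+0.292893, +1.707107); max(|x|,|y|,|x±y|/√2) = 1.707107 > 1.2 ⇒ ∉ W

5, 7, 8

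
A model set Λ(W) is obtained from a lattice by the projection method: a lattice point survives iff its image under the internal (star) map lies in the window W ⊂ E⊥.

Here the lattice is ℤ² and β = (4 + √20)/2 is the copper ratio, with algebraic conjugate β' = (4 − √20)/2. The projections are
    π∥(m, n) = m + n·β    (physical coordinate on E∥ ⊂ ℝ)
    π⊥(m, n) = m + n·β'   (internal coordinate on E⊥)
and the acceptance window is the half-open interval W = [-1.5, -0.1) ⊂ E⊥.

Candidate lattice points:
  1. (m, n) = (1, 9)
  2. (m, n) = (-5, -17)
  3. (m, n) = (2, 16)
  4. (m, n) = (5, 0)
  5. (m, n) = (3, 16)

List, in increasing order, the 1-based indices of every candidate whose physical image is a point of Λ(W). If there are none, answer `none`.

1, 2, 5

Numerically β ≈ 4.23607 and β' = −1/β ≈ -0.23607.
candidate 1: (m,n)=(1,9) → π∥ = 1+9·β ≈ 39.12461, π⊥ = 1+9·β' ≈ -1.12461 ∈ [-1.5, -0.1) ⇒ IN Λ
candidate 2: (m,n)=(-5,-17) → π∥ = -5-17·β ≈ -77.01316, π⊥ = -5-17·β' ≈ -0.98684 ∈ [-1.5, -0.1) ⇒ IN Λ
candidate 3: (m,n)=(2,16) → π∥ = 2+16·β ≈ 69.77709, π⊥ = 2+16·β' ≈ -1.77709 ∉ [-1.5, -0.1) ⇒ out
candidate 4: (m,n)=(5,0) → π∥ = 5+0·β ≈ 5.00000, π⊥ = 5+0·β' ≈ 5.00000 ∉ [-1.5, -0.1) ⇒ out
candidate 5: (m,n)=(3,16) → π∥ = 3+16·β ≈ 70.77709, π⊥ = 3+16·β' ≈ -0.77709 ∈ [-1.5, -0.1) ⇒ IN Λ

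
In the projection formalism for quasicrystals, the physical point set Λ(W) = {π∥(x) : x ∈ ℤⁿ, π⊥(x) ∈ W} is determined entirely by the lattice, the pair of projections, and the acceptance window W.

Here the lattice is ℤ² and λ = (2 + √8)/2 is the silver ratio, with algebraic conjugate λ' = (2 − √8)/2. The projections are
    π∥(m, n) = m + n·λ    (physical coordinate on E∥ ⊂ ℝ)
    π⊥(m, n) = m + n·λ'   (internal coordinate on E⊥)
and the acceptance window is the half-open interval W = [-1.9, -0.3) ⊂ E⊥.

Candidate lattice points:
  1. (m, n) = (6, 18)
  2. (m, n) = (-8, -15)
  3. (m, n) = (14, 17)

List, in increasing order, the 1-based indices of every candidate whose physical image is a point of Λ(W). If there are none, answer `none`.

λ' = (2−√8)/2 ≈ -0.414214.
candidate 1: (m,n)=(6,18) → π∥ = 6+18·λ ≈ 49.455844, π⊥ = 6+18·λ' ≈ -1.455844 ∈ [-1.9, -0.3) ⇒ IN Λ
candidate 2: (m,n)=(-8,-15) → π∥ = -8-15·λ ≈ -44.213203, π⊥ = -8-15·λ' ≈ -1.786797 ∈ [-1.9, -0.3) ⇒ IN Λ
candidate 3: (m,n)=(14,17) → π∥ = 14+17·λ ≈ 55.041631, π⊥ = 14+17·λ' ≈ 6.958369 ∉ [-1.9, -0.3) ⇒ out

1, 2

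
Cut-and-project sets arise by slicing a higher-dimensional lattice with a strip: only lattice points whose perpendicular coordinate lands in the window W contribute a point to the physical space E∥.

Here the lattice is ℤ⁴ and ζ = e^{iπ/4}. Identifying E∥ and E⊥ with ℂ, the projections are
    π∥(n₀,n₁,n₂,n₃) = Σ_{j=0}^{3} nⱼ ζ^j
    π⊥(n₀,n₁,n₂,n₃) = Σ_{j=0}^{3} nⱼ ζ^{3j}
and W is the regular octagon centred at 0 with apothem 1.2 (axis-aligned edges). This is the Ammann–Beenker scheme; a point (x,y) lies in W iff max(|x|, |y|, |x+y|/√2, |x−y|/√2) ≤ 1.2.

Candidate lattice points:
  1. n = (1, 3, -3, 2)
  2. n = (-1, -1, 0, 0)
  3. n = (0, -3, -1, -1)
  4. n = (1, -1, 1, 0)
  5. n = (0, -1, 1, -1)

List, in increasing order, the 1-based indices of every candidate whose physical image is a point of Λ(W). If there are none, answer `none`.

2

Internal map: ζ^{3j} for j=0..3 gives (1,0), (−√2/2,√2/2), (0,−1), (√2/2,√2/2).
#1 (1, 3, -3, 2): internal (0.2929, 6.5355); octagon support 6.5355 vs apothem 1.2 → ∉ W
#2 (-1, -1, 0, 0): internal (-0.2929, -0.7071); octagon support 0.7071 vs apothem 1.2 → ∈ W
#3 (0, -3, -1, -1): internal (1.4142, -1.8284); octagon support 2.2929 vs apothem 1.2 → ∉ W
#4 (1, -1, 1, 0): internal (1.7071, -1.7071); octagon support 2.4142 vs apothem 1.2 → ∉ W
#5 (0, -1, 1, -1): internal (0.0000, -2.4142); octagon support 2.4142 vs apothem 1.2 → ∉ W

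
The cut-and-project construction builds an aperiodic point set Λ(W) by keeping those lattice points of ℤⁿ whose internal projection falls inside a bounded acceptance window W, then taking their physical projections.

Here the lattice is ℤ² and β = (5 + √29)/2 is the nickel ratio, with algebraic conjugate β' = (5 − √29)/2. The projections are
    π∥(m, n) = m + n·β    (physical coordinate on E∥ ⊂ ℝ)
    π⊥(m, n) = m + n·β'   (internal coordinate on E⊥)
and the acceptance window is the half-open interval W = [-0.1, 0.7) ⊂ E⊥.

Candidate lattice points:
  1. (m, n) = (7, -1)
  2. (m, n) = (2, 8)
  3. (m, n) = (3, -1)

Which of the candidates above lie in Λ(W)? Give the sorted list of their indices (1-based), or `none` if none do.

2

Numerically β ≈ 5.1926 and β' = −1/β ≈ -0.1926.
[1] lift (7,-1): star map gives 7.1926; window check -0.1 ≤ 7.1926 < 0.7 is false → out
[2] lift (2,8): star map gives 0.4593; window check -0.1 ≤ 0.4593 < 0.7 is true → IN Λ
[3] lift (3,-1): star map gives 3.1926; window check -0.1 ≤ 3.1926 < 0.7 is false → out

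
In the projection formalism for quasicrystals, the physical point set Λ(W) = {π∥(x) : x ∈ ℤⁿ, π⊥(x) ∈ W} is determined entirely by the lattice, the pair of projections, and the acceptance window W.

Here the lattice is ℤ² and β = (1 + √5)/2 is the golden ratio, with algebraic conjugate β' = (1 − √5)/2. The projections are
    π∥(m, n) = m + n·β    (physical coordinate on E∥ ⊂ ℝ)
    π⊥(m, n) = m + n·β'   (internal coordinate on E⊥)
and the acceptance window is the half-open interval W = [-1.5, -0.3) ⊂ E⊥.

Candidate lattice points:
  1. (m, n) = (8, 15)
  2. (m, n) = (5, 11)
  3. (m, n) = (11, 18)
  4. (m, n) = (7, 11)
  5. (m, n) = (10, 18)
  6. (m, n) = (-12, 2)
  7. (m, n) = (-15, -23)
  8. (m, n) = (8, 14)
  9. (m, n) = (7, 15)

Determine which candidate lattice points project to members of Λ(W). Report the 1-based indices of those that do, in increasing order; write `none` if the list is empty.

1, 5, 7, 8

β' = (1−√5)/2 ≈ -0.61803.
[1] lift (8,15): star map gives -1.27051; window check -1.5 ≤ -1.27051 < -0.3 is true → IN Λ
[2] lift (5,11): star map gives -1.79837; window check -1.5 ≤ -1.79837 < -0.3 is false → out
[3] lift (11,18): star map gives -0.12461; window check -1.5 ≤ -0.12461 < -0.3 is false → out
[4] lift (7,11): star map gives 0.20163; window check -1.5 ≤ 0.20163 < -0.3 is false → out
[5] lift (10,18): star map gives -1.12461; window check -1.5 ≤ -1.12461 < -0.3 is true → IN Λ
[6] lift (-12,2): star map gives -13.23607; window check -1.5 ≤ -13.23607 < -0.3 is false → out
[7] lift (-15,-23): star map gives -0.78522; window check -1.5 ≤ -0.78522 < -0.3 is true → IN Λ
[8] lift (8,14): star map gives -0.65248; window check -1.5 ≤ -0.65248 < -0.3 is true → IN Λ
[9] lift (7,15): star map gives -2.27051; window check -1.5 ≤ -2.27051 < -0.3 is false → out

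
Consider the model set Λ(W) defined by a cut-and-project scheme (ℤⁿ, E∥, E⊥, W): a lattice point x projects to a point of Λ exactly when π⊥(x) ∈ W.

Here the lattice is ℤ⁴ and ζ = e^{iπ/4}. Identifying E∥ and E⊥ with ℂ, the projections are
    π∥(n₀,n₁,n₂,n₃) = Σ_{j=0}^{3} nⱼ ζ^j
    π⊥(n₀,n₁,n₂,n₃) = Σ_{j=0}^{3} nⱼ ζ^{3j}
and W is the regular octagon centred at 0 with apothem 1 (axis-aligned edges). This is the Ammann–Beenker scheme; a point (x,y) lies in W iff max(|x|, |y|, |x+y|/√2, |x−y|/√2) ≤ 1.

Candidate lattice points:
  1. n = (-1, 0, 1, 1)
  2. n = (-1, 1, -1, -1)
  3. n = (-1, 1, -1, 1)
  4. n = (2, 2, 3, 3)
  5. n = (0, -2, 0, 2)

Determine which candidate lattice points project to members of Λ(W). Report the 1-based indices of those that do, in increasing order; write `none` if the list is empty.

π⊥(n) = n₀ + n₁ζ³ + n₂ζ⁶ + n₃ζ⁹ where ζ = e^{iπ/4}.
candidate 1: n = (-1, 0, 1, 1) → π⊥ ≈ (-0.2929, -0.2929); max(|x|,|y|,|x±y|/√2) = 0.4142 ≤ 1 ⇒ ∈ W
candidate 2: n = (-1, 1, -1, -1) → π⊥ ≈ (-2.4142, +1.0000); max(|x|,|y|,|x±y|/√2) = 2.4142 > 1 ⇒ ∉ W
candidate 3: n = (-1, 1, -1, 1) → π⊥ ≈ (-1.0000, +2.4142); max(|x|,|y|,|x±y|/√2) = 2.4142 > 1 ⇒ ∉ W
candidate 4: n = (2, 2, 3, 3) → π⊥ ≈ (+2.7071, +0.5355); max(|x|,|y|,|x±y|/√2) = 2.7071 > 1 ⇒ ∉ W
candidate 5: n = (0, -2, 0, 2) → π⊥ ≈ (+2.8284, +0.0000); max(|x|,|y|,|x±y|/√2) = 2.8284 > 1 ⇒ ∉ W

1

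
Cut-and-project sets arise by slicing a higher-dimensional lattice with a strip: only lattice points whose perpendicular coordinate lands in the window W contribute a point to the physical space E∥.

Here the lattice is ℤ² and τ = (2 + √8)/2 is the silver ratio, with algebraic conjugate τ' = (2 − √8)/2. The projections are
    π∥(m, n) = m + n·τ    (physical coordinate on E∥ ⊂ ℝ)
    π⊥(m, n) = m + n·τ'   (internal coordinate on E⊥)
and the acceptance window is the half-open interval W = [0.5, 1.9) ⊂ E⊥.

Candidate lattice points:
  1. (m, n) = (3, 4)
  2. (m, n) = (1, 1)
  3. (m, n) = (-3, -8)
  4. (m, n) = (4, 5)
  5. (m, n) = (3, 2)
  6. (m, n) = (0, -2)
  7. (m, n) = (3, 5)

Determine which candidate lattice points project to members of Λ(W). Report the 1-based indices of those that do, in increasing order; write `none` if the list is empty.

Numerically τ ≈ 2.414214 and τ' = −1/τ ≈ -0.414214.
candidate 1: (m,n)=(3,4) → π∥ = 3+4·τ ≈ 12.656854, π⊥ = 3+4·τ' ≈ 1.343146 ∈ [0.5, 1.9) ⇒ IN Λ
candidate 2: (m,n)=(1,1) → π∥ = 1+1·τ ≈ 3.414214, π⊥ = 1+1·τ' ≈ 0.585786 ∈ [0.5, 1.9) ⇒ IN Λ
candidate 3: (m,n)=(-3,-8) → π∥ = -3-8·τ ≈ -22.313708, π⊥ = -3-8·τ' ≈ 0.313708 ∉ [0.5, 1.9) ⇒ out
candidate 4: (m,n)=(4,5) → π∥ = 4+5·τ ≈ 16.071068, π⊥ = 4+5·τ' ≈ 1.928932 ∉ [0.5, 1.9) ⇒ out
candidate 5: (m,n)=(3,2) → π∥ = 3+2·τ ≈ 7.828427, π⊥ = 3+2·τ' ≈ 2.171573 ∉ [0.5, 1.9) ⇒ out
candidate 6: (m,n)=(0,-2) → π∥ = 0-2·τ ≈ -4.828427, π⊥ = 0-2·τ' ≈ 0.828427 ∈ [0.5, 1.9) ⇒ IN Λ
candidate 7: (m,n)=(3,5) → π∥ = 3+5·τ ≈ 15.071068, π⊥ = 3+5·τ' ≈ 0.928932 ∈ [0.5, 1.9) ⇒ IN Λ

1, 2, 6, 7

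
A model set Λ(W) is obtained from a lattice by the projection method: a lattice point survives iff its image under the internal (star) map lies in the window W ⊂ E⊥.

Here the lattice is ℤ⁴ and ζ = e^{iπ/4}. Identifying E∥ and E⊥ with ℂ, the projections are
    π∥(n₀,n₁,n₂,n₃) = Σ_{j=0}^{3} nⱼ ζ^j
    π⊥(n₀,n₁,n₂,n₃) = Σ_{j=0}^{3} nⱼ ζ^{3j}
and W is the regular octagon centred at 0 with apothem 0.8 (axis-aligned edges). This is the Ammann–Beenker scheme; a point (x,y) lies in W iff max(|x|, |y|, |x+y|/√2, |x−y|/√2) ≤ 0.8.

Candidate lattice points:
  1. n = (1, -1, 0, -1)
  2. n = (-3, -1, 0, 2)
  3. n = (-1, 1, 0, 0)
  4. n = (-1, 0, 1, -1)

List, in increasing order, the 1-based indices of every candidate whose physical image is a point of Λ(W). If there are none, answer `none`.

With ζ = e^{iπ/4} the internal vectors are ζ^0,ζ^3,ζ^6,ζ^9.
#1 (1, -1, 0, -1): internal (1.00000, -1.41421); octagon support 1.70711 vs apothem 0.8 → ∉ W
#2 (-3, -1, 0, 2): internal (-0.87868, 0.70711); octagon support 1.12132 vs apothem 0.8 → ∉ W
#3 (-1, 1, 0, 0): internal (-1.70711, 0.70711); octagon support 1.70711 vs apothem 0.8 → ∉ W
#4 (-1, 0, 1, -1): internal (-1.70711, -1.70711); octagon support 2.41421 vs apothem 0.8 → ∉ W

none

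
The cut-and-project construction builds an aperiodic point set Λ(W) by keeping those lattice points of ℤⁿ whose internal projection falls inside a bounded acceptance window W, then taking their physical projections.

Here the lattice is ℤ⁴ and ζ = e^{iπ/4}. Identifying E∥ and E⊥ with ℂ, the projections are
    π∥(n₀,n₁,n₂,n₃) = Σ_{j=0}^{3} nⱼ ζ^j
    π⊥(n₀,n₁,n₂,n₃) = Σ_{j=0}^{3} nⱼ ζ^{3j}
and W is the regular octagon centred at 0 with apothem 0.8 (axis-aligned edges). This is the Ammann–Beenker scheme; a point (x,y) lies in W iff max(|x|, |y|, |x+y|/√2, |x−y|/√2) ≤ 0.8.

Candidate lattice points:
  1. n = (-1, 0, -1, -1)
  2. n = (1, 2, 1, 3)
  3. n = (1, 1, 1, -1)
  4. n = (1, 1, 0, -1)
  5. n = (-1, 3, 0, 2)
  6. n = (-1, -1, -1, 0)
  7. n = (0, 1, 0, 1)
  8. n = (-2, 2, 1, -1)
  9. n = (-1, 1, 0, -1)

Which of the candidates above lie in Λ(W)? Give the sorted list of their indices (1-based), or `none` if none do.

With ζ = e^{iπ/4} the internal vectors are ζ^0,ζ^3,ζ^6,ζ^9.
candidate 1: n = (-1, 0, -1, -1) → π⊥ ≈ (-1.7071, +0.2929); max(|x|,|y|,|x±y|/√2) = 1.7071 > 0.8 ⇒ ∉ W
candidate 2: n = (1, 2, 1, 3) → π⊥ ≈ (+1.7071, +2.5355); max(|x|,|y|,|x±y|/√2) = 3.0000 > 0.8 ⇒ ∉ W
candidate 3: n = (1, 1, 1, -1) → π⊥ ≈ (-0.4142, -1.0000); max(|x|,|y|,|x±y|/√2) = 1.0000 > 0.8 ⇒ ∉ W
candidate 4: n = (1, 1, 0, -1) → π⊥ ≈ (-0.4142, +0.0000); max(|x|,|y|,|x±y|/√2) = 0.4142 ≤ 0.8 ⇒ ∈ W
candidate 5: n = (-1, 3, 0, 2) → π⊥ ≈ (-1.7071, +3.5355); max(|x|,|y|,|x±y|/√2) = 3.7071 > 0.8 ⇒ ∉ W
candidate 6: n = (-1, -1, -1, 0) → π⊥ ≈ (-0.2929, +0.2929); max(|x|,|y|,|x±y|/√2) = 0.4142 ≤ 0.8 ⇒ ∈ W
candidate 7: n = (0, 1, 0, 1) → π⊥ ≈ (+0.0000, +1.4142); max(|x|,|y|,|x±y|/√2) = 1.4142 > 0.8 ⇒ ∉ W
candidate 8: n = (-2, 2, 1, -1) → π⊥ ≈ (-4.1213, -0.2929); max(|x|,|y|,|x±y|/√2) = 4.1213 > 0.8 ⇒ ∉ W
candidate 9: n = (-1, 1, 0, -1) → π⊥ ≈ (-2.4142, +0.0000); max(|x|,|y|,|x±y|/√2) = 2.4142 > 0.8 ⇒ ∉ W

4, 6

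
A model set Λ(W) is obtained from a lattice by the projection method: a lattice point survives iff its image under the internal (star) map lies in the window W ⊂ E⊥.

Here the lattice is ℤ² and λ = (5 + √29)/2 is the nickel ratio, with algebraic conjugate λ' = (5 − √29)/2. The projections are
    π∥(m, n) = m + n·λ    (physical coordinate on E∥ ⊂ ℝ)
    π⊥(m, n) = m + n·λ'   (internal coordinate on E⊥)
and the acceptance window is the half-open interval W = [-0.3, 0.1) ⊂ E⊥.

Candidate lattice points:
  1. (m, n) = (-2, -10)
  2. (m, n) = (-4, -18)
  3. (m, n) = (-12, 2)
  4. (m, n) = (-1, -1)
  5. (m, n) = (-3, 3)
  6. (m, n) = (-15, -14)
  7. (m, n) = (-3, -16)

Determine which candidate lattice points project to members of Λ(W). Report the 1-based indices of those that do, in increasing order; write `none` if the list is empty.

1, 7

Compute λ' = (5−√29)/2 = -0.1926, so π⊥(m,n) = m -0.1926·n.
[1] lift (-2,-10): star map gives -0.0742; window check -0.3 ≤ -0.0742 < 0.1 is true → IN Λ
[2] lift (-4,-18): star map gives -0.5335; window check -0.3 ≤ -0.5335 < 0.1 is false → out
[3] lift (-12,2): star map gives -12.3852; window check -0.3 ≤ -12.3852 < 0.1 is false → out
[4] lift (-1,-1): star map gives -0.8074; window check -0.3 ≤ -0.8074 < 0.1 is false → out
[5] lift (-3,3): star map gives -3.5777; window check -0.3 ≤ -3.5777 < 0.1 is false → out
[6] lift (-15,-14): star map gives -12.3038; window check -0.3 ≤ -12.3038 < 0.1 is false → out
[7] lift (-3,-16): star map gives 0.0813; window check -0.3 ≤ 0.0813 < 0.1 is true → IN Λ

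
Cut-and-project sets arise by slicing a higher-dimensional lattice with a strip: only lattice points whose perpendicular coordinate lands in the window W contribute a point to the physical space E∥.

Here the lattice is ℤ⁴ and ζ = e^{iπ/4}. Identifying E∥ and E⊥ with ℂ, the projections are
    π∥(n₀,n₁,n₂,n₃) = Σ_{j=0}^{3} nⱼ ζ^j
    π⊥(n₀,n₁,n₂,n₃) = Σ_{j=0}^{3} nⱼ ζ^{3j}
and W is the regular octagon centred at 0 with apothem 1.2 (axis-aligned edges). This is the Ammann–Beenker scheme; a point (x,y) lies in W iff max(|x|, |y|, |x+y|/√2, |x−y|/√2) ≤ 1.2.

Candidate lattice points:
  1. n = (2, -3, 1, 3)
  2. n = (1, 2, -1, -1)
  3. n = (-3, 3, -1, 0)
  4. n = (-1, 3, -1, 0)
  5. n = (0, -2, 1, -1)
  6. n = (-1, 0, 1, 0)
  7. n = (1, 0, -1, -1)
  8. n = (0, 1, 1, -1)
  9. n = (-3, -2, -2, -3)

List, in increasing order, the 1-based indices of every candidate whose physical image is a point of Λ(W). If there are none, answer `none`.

Internal map: ζ^{3j} for j=0..3 gives (1,0), (−√2/2,√2/2), (0,−1), (√2/2,√2/2).
#1 (2, -3, 1, 3): internal (6.2426, -1.0000); octagon support 6.2426 vs apothem 1.2 → ∉ W
#2 (1, 2, -1, -1): internal (-1.1213, 1.7071); octagon support 2.0000 vs apothem 1.2 → ∉ W
#3 (-3, 3, -1, 0): internal (-5.1213, 3.1213); octagon support 5.8284 vs apothem 1.2 → ∉ W
#4 (-1, 3, -1, 0): internal (-3.1213, 3.1213); octagon support 4.4142 vs apothem 1.2 → ∉ W
#5 (0, -2, 1, -1): internal (0.7071, -3.1213); octagon support 3.1213 vs apothem 1.2 → ∉ W
#6 (-1, 0, 1, 0): internal (-1.0000, -1.0000); octagon support 1.4142 vs apothem 1.2 → ∉ W
#7 (1, 0, -1, -1): internal (0.2929, 0.2929); octagon support 0.4142 vs apothem 1.2 → ∈ W
#8 (0, 1, 1, -1): internal (-1.4142, -1.0000); octagon support 1.7071 vs apothem 1.2 → ∉ W
#9 (-3, -2, -2, -3): internal (-3.7071, -1.5355); octagon support 3.7071 vs apothem 1.2 → ∉ W

7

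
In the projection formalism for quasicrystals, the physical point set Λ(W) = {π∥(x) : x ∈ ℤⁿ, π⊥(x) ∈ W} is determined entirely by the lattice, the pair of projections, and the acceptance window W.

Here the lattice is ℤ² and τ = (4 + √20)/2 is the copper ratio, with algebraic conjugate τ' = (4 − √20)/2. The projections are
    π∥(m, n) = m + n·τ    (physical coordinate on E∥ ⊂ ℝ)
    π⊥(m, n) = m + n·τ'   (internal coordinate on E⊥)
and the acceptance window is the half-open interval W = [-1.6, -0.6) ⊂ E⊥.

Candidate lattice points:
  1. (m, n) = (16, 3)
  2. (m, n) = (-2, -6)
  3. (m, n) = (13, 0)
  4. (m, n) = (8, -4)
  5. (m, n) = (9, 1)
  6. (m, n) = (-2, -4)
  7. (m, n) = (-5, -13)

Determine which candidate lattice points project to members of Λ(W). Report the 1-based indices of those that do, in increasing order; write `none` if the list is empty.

Compute τ' = (4−√20)/2 = -0.2361, so π⊥(m,n) = m -0.2361·n.
[1] lift (16,3): star map gives 15.2918; window check -1.6 ≤ 15.2918 < -0.6 is false → out
[2] lift (-2,-6): star map gives -0.5836; window check -1.6 ≤ -0.5836 < -0.6 is false → out
[3] lift (13,0): star map gives 13.0000; window check -1.6 ≤ 13.0000 < -0.6 is false → out
[4] lift (8,-4): star map gives 8.9443; window check -1.6 ≤ 8.9443 < -0.6 is false → out
[5] lift (9,1): star map gives 8.7639; window check -1.6 ≤ 8.7639 < -0.6 is false → out
[6] lift (-2,-4): star map gives -1.0557; window check -1.6 ≤ -1.0557 < -0.6 is true → IN Λ
[7] lift (-5,-13): star map gives -1.9311; window check -1.6 ≤ -1.9311 < -0.6 is false → out

6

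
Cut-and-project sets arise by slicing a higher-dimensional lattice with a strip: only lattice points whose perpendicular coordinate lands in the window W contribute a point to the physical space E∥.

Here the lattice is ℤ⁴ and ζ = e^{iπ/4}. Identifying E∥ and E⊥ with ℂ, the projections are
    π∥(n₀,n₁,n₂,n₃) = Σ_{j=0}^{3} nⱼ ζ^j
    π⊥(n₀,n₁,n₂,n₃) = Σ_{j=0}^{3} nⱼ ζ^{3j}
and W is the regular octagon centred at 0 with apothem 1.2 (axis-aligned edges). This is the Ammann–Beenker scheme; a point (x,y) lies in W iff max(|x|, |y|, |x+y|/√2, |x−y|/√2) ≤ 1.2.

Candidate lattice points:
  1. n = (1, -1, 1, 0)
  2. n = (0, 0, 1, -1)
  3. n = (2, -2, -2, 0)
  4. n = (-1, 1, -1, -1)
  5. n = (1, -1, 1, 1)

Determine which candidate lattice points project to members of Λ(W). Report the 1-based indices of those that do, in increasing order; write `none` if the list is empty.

With ζ = e^{iπ/4} the internal vectors are ζ^0,ζ^3,ζ^6,ζ^9.
candidate 1: n = (1, -1, 1, 0) → π⊥ ≈ (+1.7071, -1.7071); max(|x|,|y|,|x±y|/√2) = 2.4142 > 1.2 ⇒ ∉ W
candidate 2: n = (0, 0, 1, -1) → π⊥ ≈ (-0.7071, -1.7071); max(|x|,|y|,|x±y|/√2) = 1.7071 > 1.2 ⇒ ∉ W
candidate 3: n = (2, -2, -2, 0) → π⊥ ≈ (+3.4142, +0.5858); max(|x|,|y|,|x±y|/√2) = 3.4142 > 1.2 ⇒ ∉ W
candidate 4: n = (-1, 1, -1, -1) → π⊥ ≈ (-2.4142, +1.0000); max(|x|,|y|,|x±y|/√2) = 2.4142 > 1.2 ⇒ ∉ W
candidate 5: n = (1, -1, 1, 1) → π⊥ ≈ (+2.4142, -1.0000); max(|x|,|y|,|x±y|/√2) = 2.4142 > 1.2 ⇒ ∉ W

none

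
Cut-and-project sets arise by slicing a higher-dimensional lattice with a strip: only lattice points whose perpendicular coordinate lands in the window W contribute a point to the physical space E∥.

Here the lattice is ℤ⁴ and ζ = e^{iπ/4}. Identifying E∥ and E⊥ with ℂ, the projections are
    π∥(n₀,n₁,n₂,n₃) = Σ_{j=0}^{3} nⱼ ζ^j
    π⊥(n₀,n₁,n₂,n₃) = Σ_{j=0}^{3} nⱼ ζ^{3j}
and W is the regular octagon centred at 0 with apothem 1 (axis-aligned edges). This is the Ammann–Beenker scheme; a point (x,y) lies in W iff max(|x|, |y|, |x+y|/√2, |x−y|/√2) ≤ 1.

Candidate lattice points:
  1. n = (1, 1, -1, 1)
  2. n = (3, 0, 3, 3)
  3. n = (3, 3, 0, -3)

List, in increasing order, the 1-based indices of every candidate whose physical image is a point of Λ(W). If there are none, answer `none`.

Internal map: ζ^{3j} for j=0..3 gives (1,0), (−√2/2,√2/2), (0,−1), (√2/2,√2/2).
#1 (1, 1, -1, 1): internal (1.000000, 2.414214); octagon support 2.414214 vs apothem 1 → ∉ W
#2 (3, 0, 3, 3): internal (5.121320, -0.878680); octagon support 5.121320 vs apothem 1 → ∉ W
#3 (3, 3, 0, -3): internal (-1.242641, 0.000000); octagon support 1.242641 vs apothem 1 → ∉ W

none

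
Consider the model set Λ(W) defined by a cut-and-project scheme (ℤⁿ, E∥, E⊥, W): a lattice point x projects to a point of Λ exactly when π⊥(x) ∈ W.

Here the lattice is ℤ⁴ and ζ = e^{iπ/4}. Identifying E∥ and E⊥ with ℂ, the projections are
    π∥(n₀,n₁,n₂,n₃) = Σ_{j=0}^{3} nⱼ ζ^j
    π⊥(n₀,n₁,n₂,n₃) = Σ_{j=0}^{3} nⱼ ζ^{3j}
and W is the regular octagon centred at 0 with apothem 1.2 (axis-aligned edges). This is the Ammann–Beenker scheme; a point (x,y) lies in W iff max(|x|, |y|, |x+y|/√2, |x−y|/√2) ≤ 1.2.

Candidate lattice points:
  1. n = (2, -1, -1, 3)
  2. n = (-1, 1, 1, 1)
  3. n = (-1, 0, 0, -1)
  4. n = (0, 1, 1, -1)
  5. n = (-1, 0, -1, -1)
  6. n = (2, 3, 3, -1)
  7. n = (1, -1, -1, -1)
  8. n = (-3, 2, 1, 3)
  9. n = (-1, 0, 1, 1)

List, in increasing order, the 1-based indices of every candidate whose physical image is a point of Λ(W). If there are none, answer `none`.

Internal map: ζ^{3j} for j=0..3 gives (1,0), (−√2/2,√2/2), (0,−1), (√2/2,√2/2).
#1 (2, -1, -1, 3): internal (4.828427, 2.414214); octagon support 5.121320 vs apothem 1.2 → ∉ W
#2 (-1, 1, 1, 1): internal (-1.000000, 0.414214); octagon support 1.000000 vs apothem 1.2 → ∈ W
#3 (-1, 0, 0, -1): internal (-1.707107, -0.707107); octagon support 1.707107 vs apothem 1.2 → ∉ W
#4 (0, 1, 1, -1): internal (-1.414214, -1.000000); octagon support 1.707107 vs apothem 1.2 → ∉ W
#5 (-1, 0, -1, -1): internal (-1.707107, 0.292893); octagon support 1.707107 vs apothem 1.2 → ∉ W
#6 (2, 3, 3, -1): internal (-0.828427, -1.585786); octagon support 1.707107 vs apothem 1.2 → ∉ W
#7 (1, -1, -1, -1): internal (1.000000, -0.414214); octagon support 1.000000 vs apothem 1.2 → ∈ W
#8 (-3, 2, 1, 3): internal (-2.292893, 2.535534); octagon support 3.414214 vs apothem 1.2 → ∉ W
#9 (-1, 0, 1, 1): internal (-0.292893, -0.292893); octagon support 0.414214 vs apothem 1.2 → ∈ W

2, 7, 9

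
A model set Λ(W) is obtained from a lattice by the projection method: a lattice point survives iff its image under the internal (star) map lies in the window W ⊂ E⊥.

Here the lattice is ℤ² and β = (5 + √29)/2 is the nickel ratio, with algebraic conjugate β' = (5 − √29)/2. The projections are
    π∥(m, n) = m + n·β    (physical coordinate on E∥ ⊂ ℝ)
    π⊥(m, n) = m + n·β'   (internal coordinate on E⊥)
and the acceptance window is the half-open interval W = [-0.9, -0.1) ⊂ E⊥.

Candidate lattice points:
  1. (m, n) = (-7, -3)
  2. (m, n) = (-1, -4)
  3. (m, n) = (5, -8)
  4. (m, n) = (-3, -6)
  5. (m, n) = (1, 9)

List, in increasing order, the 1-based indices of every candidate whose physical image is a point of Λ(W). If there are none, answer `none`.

Compute β' = (5−√29)/2 = -0.192582, so π⊥(m,n) = m -0.192582·n.
[1] lift (-7,-3): star map gives -6.422253; window check -0.9 ≤ -6.422253 < -0.1 is false → out
[2] lift (-1,-4): star map gives -0.229670; window check -0.9 ≤ -0.229670 < -0.1 is true → IN Λ
[3] lift (5,-8): star map gives 6.540659; window check -0.9 ≤ 6.540659 < -0.1 is false → out
[4] lift (-3,-6): star map gives -1.844506; window check -0.9 ≤ -1.844506 < -0.1 is false → out
[5] lift (1,9): star map gives -0.733242; window check -0.9 ≤ -0.733242 < -0.1 is true → IN Λ

2, 5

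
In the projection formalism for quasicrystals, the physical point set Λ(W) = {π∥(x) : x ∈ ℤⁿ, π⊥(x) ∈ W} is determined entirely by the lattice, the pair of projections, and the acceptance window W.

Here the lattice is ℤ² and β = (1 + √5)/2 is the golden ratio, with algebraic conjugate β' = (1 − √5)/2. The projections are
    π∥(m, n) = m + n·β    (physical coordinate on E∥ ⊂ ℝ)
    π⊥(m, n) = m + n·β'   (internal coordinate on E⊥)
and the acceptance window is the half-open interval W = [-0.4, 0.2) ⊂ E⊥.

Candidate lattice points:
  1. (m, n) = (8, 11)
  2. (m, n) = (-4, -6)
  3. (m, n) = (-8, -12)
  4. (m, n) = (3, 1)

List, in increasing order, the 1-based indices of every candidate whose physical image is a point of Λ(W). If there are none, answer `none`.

2

β' = (1−√5)/2 ≈ -0.6180.
#1 (8,11): internal coord 8 + (11)·β' = +1.2016; +1.2016 ∉ [-0.4, 0.2) → out
#2 (-4,-6): internal coord -4 + (-6)·β' = -0.2918; -0.2918 ∈ [-0.4, 0.2) → IN Λ
#3 (-8,-12): internal coord -8 + (-12)·β' = -0.5836; -0.5836 ∉ [-0.4, 0.2) → out
#4 (3,1): internal coord 3 + (1)·β' = +2.3820; +2.3820 ∉ [-0.4, 0.2) → out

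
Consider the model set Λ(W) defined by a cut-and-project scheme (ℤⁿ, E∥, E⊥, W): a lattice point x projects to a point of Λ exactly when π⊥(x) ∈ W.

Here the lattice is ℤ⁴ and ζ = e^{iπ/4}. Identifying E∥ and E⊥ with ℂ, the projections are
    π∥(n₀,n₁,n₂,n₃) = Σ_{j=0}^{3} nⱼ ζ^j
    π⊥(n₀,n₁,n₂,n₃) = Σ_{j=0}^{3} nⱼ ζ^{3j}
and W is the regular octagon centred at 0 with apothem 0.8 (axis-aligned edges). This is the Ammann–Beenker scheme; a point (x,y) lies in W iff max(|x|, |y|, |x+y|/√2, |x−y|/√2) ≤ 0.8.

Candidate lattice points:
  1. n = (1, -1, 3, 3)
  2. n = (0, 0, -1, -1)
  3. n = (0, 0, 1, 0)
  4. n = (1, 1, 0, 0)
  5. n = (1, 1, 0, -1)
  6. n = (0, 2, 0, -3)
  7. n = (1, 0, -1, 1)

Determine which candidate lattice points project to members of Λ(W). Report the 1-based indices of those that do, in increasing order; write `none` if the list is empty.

With ζ = e^{iπ/4} the internal vectors are ζ^0,ζ^3,ζ^6,ζ^9.
#1 (1, -1, 3, 3): internal (3.82843, -1.58579); octagon support 3.82843 vs apothem 0.8 → ∉ W
#2 (0, 0, -1, -1): internal (-0.70711, 0.29289); octagon support 0.70711 vs apothem 0.8 → ∈ W
#3 (0, 0, 1, 0): internal (0.00000, -1.00000); octagon support 1.00000 vs apothem 0.8 → ∉ W
#4 (1, 1, 0, 0): internal (0.29289, 0.70711); octagon support 0.70711 vs apothem 0.8 → ∈ W
#5 (1, 1, 0, -1): internal (-0.41421, 0.00000); octagon support 0.41421 vs apothem 0.8 → ∈ W
#6 (0, 2, 0, -3): internal (-3.53553, -0.70711); octagon support 3.53553 vs apothem 0.8 → ∉ W
#7 (1, 0, -1, 1): internal (1.70711, 1.70711); octagon support 2.41421 vs apothem 0.8 → ∉ W

2, 4, 5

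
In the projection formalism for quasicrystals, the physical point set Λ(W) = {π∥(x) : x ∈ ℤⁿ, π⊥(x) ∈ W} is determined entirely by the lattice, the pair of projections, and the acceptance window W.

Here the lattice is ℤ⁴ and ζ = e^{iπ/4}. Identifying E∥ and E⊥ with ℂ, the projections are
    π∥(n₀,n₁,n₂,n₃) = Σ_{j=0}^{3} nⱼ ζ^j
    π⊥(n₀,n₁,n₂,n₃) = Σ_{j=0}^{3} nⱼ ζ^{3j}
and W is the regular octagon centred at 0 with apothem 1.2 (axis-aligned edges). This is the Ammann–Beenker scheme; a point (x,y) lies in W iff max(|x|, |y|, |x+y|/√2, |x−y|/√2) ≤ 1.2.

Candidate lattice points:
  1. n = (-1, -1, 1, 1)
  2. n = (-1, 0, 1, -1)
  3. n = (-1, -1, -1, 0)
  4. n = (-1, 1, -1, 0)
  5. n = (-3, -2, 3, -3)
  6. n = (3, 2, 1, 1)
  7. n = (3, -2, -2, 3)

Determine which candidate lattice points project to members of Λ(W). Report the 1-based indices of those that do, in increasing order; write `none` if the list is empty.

Internal map: ζ^{3j} for j=0..3 gives (1,0), (−√2/2,√2/2), (0,−1), (√2/2,√2/2).
#1 (-1, -1, 1, 1): internal (0.414214, -1.000000); octagon support 1.000000 vs apothem 1.2 → ∈ W
#2 (-1, 0, 1, -1): internal (-1.707107, -1.707107); octagon support 2.414214 vs apothem 1.2 → ∉ W
#3 (-1, -1, -1, 0): internal (-0.292893, 0.292893); octagon support 0.414214 vs apothem 1.2 → ∈ W
#4 (-1, 1, -1, 0): internal (-1.707107, 1.707107); octagon support 2.414214 vs apothem 1.2 → ∉ W
#5 (-3, -2, 3, -3): internal (-3.707107, -6.535534); octagon support 7.242641 vs apothem 1.2 → ∉ W
#6 (3, 2, 1, 1): internal (2.292893, 1.121320); octagon support 2.414214 vs apothem 1.2 → ∉ W
#7 (3, -2, -2, 3): internal (6.535534, 2.707107); octagon support 6.535534 vs apothem 1.2 → ∉ W

1, 3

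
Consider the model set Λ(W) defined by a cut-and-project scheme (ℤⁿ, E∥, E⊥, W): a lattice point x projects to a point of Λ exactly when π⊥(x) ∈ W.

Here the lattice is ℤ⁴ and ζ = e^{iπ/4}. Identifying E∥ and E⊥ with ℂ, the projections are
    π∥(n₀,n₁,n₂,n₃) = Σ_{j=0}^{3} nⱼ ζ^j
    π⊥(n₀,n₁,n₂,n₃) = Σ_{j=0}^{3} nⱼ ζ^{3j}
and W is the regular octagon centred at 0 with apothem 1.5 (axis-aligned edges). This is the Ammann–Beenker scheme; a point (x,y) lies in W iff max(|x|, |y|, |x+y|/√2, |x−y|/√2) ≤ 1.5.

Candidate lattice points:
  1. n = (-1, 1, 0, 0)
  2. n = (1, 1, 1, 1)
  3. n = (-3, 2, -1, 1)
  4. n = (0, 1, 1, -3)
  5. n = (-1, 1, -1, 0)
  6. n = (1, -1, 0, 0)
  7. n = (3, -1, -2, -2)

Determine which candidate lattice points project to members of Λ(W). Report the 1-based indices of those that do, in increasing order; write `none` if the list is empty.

π⊥(n) = n₀ + n₁ζ³ + n₂ζ⁶ + n₃ζ⁹ where ζ = e^{iπ/4}.
#1 (-1, 1, 0, 0): internal (-1.707107, 0.707107); octagon support 1.707107 vs apothem 1.5 → ∉ W
#2 (1, 1, 1, 1): internal (1.000000, 0.414214); octagon support 1.000000 vs apothem 1.5 → ∈ W
#3 (-3, 2, -1, 1): internal (-3.707107, 3.121320); octagon support 4.828427 vs apothem 1.5 → ∉ W
#4 (0, 1, 1, -3): internal (-2.828427, -2.414214); octagon support 3.707107 vs apothem 1.5 → ∉ W
#5 (-1, 1, -1, 0): internal (-1.707107, 1.707107); octagon support 2.414214 vs apothem 1.5 → ∉ W
#6 (1, -1, 0, 0): internal (1.707107, -0.707107); octagon support 1.707107 vs apothem 1.5 → ∉ W
#7 (3, -1, -2, -2): internal (2.292893, -0.121320); octagon support 2.292893 vs apothem 1.5 → ∉ W

2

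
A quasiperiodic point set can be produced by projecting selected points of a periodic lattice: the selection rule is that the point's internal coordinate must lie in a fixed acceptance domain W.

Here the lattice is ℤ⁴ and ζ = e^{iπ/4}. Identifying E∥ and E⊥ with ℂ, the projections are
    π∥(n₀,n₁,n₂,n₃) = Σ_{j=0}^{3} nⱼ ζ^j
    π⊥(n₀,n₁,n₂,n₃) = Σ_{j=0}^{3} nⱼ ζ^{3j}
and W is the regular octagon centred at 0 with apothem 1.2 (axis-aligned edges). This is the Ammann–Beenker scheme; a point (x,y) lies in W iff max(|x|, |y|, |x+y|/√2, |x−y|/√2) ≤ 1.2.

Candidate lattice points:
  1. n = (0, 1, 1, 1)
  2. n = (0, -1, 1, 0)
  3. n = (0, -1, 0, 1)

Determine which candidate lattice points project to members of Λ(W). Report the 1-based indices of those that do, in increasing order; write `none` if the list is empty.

1

π⊥(n) = n₀ + n₁ζ³ + n₂ζ⁶ + n₃ζ⁹ where ζ = e^{iπ/4}.
candidate 1: n = (0, 1, 1, 1) → π⊥ ≈ (+0.0000, +0.4142); max(|x|,|y|,|x±y|/√2) = 0.4142 ≤ 1.2 ⇒ ∈ W
candidate 2: n = (0, -1, 1, 0) → π⊥ ≈ (+0.7071, -1.7071); max(|x|,|y|,|x±y|/√2) = 1.7071 > 1.2 ⇒ ∉ W
candidate 3: n = (0, -1, 0, 1) → π⊥ ≈ (+1.4142, +0.0000); max(|x|,|y|,|x±y|/√2) = 1.4142 > 1.2 ⇒ ∉ W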